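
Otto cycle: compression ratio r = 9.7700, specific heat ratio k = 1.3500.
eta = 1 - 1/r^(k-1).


r^(k-1) = 2.2206
eta = 1 - 1/2.2206 = 0.5497 = 54.9664%

54.9664%


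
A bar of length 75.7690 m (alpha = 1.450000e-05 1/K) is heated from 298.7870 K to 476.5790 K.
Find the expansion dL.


dT = 177.7920 K
dL = 1.450000e-05 * 75.7690 * 177.7920 = 0.195331 m
L_final = 75.964331 m

dL = 0.195331 m


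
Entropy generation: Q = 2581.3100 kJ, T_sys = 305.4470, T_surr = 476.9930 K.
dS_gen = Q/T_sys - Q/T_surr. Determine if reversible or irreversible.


dS_sys = 2581.3100/305.4470 = 8.4509 kJ/K
dS_surr = -2581.3100/476.9930 = -5.4116 kJ/K
dS_gen = 8.4509 - 5.4116 = 3.0393 kJ/K (irreversible)

dS_gen = 3.0393 kJ/K, irreversible


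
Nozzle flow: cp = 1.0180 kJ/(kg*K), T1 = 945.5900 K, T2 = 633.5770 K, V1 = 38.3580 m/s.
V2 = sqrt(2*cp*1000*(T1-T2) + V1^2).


dT = 312.0130 K
2*cp*1000*dT = 635258.4680
V1^2 = 1471.3362
V2 = sqrt(636729.8042) = 797.9535 m/s

797.9535 m/s


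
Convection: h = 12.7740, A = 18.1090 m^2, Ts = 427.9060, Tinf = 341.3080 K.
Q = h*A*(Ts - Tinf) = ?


dT = 86.5980 K
Q = 12.7740 * 18.1090 * 86.5980 = 20032.2274 W

20032.2274 W


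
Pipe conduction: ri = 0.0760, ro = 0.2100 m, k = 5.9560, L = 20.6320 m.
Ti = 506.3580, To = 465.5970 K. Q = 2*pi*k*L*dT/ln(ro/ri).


dT = 40.7610 K
ln(ro/ri) = 1.0164
Q = 2*pi*5.9560*20.6320*40.7610 / 1.0164 = 30964.7151 W

30964.7151 W


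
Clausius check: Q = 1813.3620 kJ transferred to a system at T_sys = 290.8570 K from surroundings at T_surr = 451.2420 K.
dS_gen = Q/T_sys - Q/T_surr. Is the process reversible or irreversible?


dS_sys = 1813.3620/290.8570 = 6.2345 kJ/K
dS_surr = -1813.3620/451.2420 = -4.0186 kJ/K
dS_gen = 6.2345 - 4.0186 = 2.2159 kJ/K (irreversible)

dS_gen = 2.2159 kJ/K, irreversible


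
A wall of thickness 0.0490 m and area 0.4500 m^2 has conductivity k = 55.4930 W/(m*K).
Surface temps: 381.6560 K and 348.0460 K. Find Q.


dT = 33.6100 K
Q = 55.4930 * 0.4500 * 33.6100 / 0.0490 = 17128.6506 W

17128.6506 W


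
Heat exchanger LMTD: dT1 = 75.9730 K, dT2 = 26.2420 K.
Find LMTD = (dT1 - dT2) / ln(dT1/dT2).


dT1/dT2 = 2.8951
ln(dT1/dT2) = 1.0630
LMTD = 49.7310 / 1.0630 = 46.7829 K

46.7829 K


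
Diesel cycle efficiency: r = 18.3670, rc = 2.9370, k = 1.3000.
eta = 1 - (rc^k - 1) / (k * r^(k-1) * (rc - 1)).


r^(k-1) = 2.3945
rc^k = 4.0577
eta = 0.4929 = 49.2888%

49.2888%


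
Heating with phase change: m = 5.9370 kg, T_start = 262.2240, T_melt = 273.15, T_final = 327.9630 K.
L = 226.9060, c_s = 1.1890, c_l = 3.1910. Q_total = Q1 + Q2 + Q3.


Q1 (sensible, solid) = 5.9370 * 1.1890 * 10.9260 = 77.1277 kJ
Q2 (latent) = 5.9370 * 226.9060 = 1347.1409 kJ
Q3 (sensible, liquid) = 5.9370 * 3.1910 * 54.8130 = 1038.4305 kJ
Q_total = 2462.6990 kJ

2462.6990 kJ


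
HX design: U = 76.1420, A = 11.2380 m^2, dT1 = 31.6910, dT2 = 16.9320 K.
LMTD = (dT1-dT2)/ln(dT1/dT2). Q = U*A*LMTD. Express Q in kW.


LMTD = 23.5456 K
Q = 76.1420 * 11.2380 * 23.5456 = 20147.5510 W = 20.1476 kW

20.1476 kW


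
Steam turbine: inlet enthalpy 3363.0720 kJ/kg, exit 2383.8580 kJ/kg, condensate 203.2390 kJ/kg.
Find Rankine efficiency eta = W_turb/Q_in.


W = 979.2140 kJ/kg
Q_in = 3159.8330 kJ/kg
eta = 0.3099 = 30.9894%

eta = 30.9894%


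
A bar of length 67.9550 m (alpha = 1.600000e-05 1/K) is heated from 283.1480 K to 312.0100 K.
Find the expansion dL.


dT = 28.8620 K
dL = 1.600000e-05 * 67.9550 * 28.8620 = 0.031381 m
L_final = 67.986381 m

dL = 0.031381 m


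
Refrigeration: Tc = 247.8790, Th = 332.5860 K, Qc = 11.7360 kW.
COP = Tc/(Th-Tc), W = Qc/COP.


COP = 247.8790 / 84.7070 = 2.9263
W = 11.7360 / 2.9263 = 4.0105 kW

COP = 2.9263, W = 4.0105 kW


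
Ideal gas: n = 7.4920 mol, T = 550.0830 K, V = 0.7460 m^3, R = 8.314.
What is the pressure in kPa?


P = nRT/V = 7.4920 * 8.314 * 550.0830 / 0.7460
= 34263.8383 / 0.7460 = 45930.0782 Pa = 45.9301 kPa

45.9301 kPa


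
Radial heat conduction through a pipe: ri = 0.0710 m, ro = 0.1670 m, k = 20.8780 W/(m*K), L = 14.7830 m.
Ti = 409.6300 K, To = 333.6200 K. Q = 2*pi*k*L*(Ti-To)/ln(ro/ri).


dT = 76.0100 K
ln(ro/ri) = 0.8553
Q = 2*pi*20.8780*14.7830*76.0100 / 0.8553 = 172336.2042 W

172336.2042 W


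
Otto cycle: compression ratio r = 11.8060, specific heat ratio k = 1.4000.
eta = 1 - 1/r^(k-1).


r^(k-1) = 2.6844
eta = 1 - 1/2.6844 = 0.6275 = 62.7472%

62.7472%


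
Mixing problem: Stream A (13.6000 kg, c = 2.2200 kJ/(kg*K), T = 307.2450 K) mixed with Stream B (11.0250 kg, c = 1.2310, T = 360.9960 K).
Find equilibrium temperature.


num = 14175.6975
den = 43.7638
Tf = 323.9140 K

323.9140 K


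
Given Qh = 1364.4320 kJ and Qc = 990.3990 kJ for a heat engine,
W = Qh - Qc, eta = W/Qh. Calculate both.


W = 1364.4320 - 990.3990 = 374.0330 kJ
eta = 374.0330 / 1364.4320 = 0.2741 = 27.4131%

W = 374.0330 kJ, eta = 27.4131%


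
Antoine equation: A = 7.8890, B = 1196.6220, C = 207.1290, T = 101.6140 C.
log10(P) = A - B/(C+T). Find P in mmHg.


C+T = 308.7430
B/(C+T) = 3.8758
log10(P) = 7.8890 - 3.8758 = 4.0132
P = 10^4.0132 = 10308.9241 mmHg

10308.9241 mmHg


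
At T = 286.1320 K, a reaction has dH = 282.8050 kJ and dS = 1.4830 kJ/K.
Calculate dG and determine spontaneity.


T*dS = 286.1320 * 1.4830 = 424.3338 kJ
dG = 282.8050 - 424.3338 = -141.5288 kJ (spontaneous)

dG = -141.5288 kJ, spontaneous


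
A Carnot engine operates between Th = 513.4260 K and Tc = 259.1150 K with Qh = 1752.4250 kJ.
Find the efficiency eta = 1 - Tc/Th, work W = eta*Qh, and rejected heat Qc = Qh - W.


eta = 1 - 259.1150/513.4260 = 0.4953
W = 0.4953 * 1752.4250 = 868.0140 kJ
Qc = 1752.4250 - 868.0140 = 884.4110 kJ

eta = 49.5322%, W = 868.0140 kJ, Qc = 884.4110 kJ


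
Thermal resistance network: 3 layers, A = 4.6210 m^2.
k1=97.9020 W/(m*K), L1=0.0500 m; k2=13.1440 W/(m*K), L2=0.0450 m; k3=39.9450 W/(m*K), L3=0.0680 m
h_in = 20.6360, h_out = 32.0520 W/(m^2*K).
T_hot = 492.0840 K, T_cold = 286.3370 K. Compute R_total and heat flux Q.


R_conv_in = 1/(20.6360*4.6210) = 0.0105
R_1 = 0.0500/(97.9020*4.6210) = 0.0001
R_2 = 0.0450/(13.1440*4.6210) = 0.0007
R_3 = 0.0680/(39.9450*4.6210) = 0.0004
R_conv_out = 1/(32.0520*4.6210) = 0.0068
R_total = 0.0185 K/W
Q = 205.7470 / 0.0185 = 11146.6928 W

R_total = 0.0185 K/W, Q = 11146.6928 W


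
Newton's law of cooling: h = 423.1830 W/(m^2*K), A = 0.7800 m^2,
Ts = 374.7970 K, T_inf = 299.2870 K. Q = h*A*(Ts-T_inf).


dT = 75.5100 K
Q = 423.1830 * 0.7800 * 75.5100 = 24924.5477 W

24924.5477 W


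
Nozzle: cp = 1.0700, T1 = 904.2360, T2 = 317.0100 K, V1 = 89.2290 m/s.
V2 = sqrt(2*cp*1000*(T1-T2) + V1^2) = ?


dT = 587.2260 K
2*cp*1000*dT = 1256663.6400
V1^2 = 7961.8144
V2 = sqrt(1264625.4544) = 1124.5557 m/s

1124.5557 m/s


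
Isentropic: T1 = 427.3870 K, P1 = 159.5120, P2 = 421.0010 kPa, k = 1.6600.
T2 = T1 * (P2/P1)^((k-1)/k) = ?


(k-1)/k = 0.3976
(P2/P1)^exp = 1.4709
T2 = 427.3870 * 1.4709 = 628.6394 K

628.6394 K


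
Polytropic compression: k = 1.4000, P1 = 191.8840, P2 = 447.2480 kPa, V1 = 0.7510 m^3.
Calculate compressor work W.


(k-1)/k = 0.2857
(P2/P1)^exp = 1.2735
W = 3.5000 * 191.8840 * 0.7510 * (1.2735 - 1) = 137.9500 kJ

137.9500 kJ


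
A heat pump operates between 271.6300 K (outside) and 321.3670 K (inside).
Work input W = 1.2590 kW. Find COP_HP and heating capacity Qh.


COP = 321.3670 / 49.7370 = 6.4613
Qh = 6.4613 * 1.2590 = 8.1348 kW

COP = 6.4613, Qh = 8.1348 kW


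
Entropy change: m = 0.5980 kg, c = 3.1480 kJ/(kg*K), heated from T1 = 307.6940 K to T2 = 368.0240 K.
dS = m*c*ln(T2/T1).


T2/T1 = 1.1961
ln(T2/T1) = 0.1790
dS = 0.5980 * 3.1480 * 0.1790 = 0.3370 kJ/K

0.3370 kJ/K


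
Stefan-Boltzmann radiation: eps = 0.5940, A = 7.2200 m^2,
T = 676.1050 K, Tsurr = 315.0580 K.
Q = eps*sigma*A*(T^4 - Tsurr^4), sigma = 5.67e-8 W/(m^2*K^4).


T^4 = 2.0896e+11
Tsurr^4 = 9.8529e+09
Q = 0.5940 * 5.67e-8 * 7.2200 * 1.9910e+11 = 48415.7490 W

48415.7490 W


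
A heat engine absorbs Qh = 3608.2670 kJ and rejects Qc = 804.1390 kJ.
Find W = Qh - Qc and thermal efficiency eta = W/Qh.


W = 3608.2670 - 804.1390 = 2804.1280 kJ
eta = 2804.1280 / 3608.2670 = 0.7771 = 77.7140%

W = 2804.1280 kJ, eta = 77.7140%


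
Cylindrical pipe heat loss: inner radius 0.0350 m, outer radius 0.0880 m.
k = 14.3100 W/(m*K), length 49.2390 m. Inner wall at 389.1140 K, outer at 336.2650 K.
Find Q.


dT = 52.8490 K
ln(ro/ri) = 0.9220
Q = 2*pi*14.3100*49.2390*52.8490 / 0.9220 = 253769.7648 W

253769.7648 W


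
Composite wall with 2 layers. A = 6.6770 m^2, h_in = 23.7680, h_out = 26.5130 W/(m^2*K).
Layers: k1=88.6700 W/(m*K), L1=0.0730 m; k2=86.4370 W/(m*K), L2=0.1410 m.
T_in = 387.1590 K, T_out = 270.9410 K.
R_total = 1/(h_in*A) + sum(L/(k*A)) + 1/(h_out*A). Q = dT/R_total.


R_conv_in = 1/(23.7680*6.6770) = 0.0063
R_1 = 0.0730/(88.6700*6.6770) = 0.0001
R_2 = 0.1410/(86.4370*6.6770) = 0.0002
R_conv_out = 1/(26.5130*6.6770) = 0.0056
R_total = 0.0123 K/W
Q = 116.2180 / 0.0123 = 9435.0449 W

R_total = 0.0123 K/W, Q = 9435.0449 W


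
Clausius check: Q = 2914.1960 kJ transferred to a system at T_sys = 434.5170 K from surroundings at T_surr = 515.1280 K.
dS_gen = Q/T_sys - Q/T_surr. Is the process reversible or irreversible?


dS_sys = 2914.1960/434.5170 = 6.7067 kJ/K
dS_surr = -2914.1960/515.1280 = -5.6572 kJ/K
dS_gen = 6.7067 - 5.6572 = 1.0495 kJ/K (irreversible)

dS_gen = 1.0495 kJ/K, irreversible


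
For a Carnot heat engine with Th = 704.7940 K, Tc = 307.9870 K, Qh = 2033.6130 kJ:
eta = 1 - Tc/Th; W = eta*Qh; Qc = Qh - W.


eta = 1 - 307.9870/704.7940 = 0.5630
W = 0.5630 * 2033.6130 = 1144.9471 kJ
Qc = 2033.6130 - 1144.9471 = 888.6659 kJ

eta = 56.3011%, W = 1144.9471 kJ, Qc = 888.6659 kJ


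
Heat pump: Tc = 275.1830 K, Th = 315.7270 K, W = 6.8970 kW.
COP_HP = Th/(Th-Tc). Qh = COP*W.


COP = 315.7270 / 40.5440 = 7.7873
Qh = 7.7873 * 6.8970 = 53.7088 kW

COP = 7.7873, Qh = 53.7088 kW


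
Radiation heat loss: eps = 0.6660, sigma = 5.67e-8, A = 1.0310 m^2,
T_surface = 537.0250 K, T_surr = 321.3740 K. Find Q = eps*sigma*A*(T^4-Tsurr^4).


T^4 = 8.3172e+10
Tsurr^4 = 1.0667e+10
Q = 0.6660 * 5.67e-8 * 1.0310 * 7.2505e+10 = 2822.8306 W

2822.8306 W


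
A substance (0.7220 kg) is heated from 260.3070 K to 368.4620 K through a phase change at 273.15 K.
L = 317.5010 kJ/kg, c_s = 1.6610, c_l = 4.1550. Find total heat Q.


Q1 (sensible, solid) = 0.7220 * 1.6610 * 12.8430 = 15.4019 kJ
Q2 (latent) = 0.7220 * 317.5010 = 229.2357 kJ
Q3 (sensible, liquid) = 0.7220 * 4.1550 * 95.3120 = 285.9274 kJ
Q_total = 530.5650 kJ

530.5650 kJ


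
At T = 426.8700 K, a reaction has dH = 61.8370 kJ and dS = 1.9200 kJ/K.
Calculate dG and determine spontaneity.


T*dS = 426.8700 * 1.9200 = 819.5904 kJ
dG = 61.8370 - 819.5904 = -757.7534 kJ (spontaneous)

dG = -757.7534 kJ, spontaneous


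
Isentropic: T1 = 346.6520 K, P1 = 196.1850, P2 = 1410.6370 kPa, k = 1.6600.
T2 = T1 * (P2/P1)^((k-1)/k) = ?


(k-1)/k = 0.3976
(P2/P1)^exp = 2.1910
T2 = 346.6520 * 2.1910 = 759.5022 K

759.5022 K


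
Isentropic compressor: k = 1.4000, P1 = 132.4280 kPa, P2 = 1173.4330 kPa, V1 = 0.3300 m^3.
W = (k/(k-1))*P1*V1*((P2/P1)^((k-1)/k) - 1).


(k-1)/k = 0.2857
(P2/P1)^exp = 1.8651
W = 3.5000 * 132.4280 * 0.3300 * (1.8651 - 1) = 132.3248 kJ

132.3248 kJ


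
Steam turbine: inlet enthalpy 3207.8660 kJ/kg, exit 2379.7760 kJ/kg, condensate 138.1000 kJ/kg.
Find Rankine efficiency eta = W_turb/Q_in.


W = 828.0900 kJ/kg
Q_in = 3069.7660 kJ/kg
eta = 0.2698 = 26.9757%

eta = 26.9757%


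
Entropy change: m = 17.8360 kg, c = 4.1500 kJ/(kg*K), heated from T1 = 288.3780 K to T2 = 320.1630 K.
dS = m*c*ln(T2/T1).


T2/T1 = 1.1102
ln(T2/T1) = 0.1046
dS = 17.8360 * 4.1500 * 0.1046 = 7.7393 kJ/K

7.7393 kJ/K


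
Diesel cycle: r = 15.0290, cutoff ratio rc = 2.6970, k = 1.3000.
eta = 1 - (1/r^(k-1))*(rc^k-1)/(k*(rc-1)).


r^(k-1) = 2.2546
rc^k = 3.6320
eta = 0.4708 = 47.0848%

47.0848%


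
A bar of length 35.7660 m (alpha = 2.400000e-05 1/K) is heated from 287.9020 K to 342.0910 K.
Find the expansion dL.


dT = 54.1890 K
dL = 2.400000e-05 * 35.7660 * 54.1890 = 0.046515 m
L_final = 35.812515 m

dL = 0.046515 m


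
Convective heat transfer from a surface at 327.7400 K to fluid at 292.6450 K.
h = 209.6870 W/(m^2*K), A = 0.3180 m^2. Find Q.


dT = 35.0950 K
Q = 209.6870 * 0.3180 * 35.0950 = 2340.1510 W

2340.1510 W


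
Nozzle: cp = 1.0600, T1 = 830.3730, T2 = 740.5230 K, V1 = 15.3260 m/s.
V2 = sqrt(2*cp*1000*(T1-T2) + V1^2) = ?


dT = 89.8500 K
2*cp*1000*dT = 190482.0000
V1^2 = 234.8863
V2 = sqrt(190716.8863) = 436.7114 m/s

436.7114 m/s


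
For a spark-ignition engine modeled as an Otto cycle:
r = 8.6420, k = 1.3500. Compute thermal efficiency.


r^(k-1) = 2.1272
eta = 1 - 1/2.1272 = 0.5299 = 52.9906%

52.9906%


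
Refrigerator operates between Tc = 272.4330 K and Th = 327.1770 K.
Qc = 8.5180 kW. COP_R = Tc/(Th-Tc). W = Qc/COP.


COP = 272.4330 / 54.7440 = 4.9765
W = 8.5180 / 4.9765 = 1.7116 kW

COP = 4.9765, W = 1.7116 kW


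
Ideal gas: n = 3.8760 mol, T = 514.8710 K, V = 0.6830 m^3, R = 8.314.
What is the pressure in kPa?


P = nRT/V = 3.8760 * 8.314 * 514.8710 / 0.6830
= 16591.7509 / 0.6830 = 24292.4611 Pa = 24.2925 kPa

24.2925 kPa


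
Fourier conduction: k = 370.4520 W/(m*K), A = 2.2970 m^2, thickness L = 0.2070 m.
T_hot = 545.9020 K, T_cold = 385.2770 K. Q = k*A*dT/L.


dT = 160.6250 K
Q = 370.4520 * 2.2970 * 160.6250 / 0.2070 = 660291.5420 W

660291.5420 W


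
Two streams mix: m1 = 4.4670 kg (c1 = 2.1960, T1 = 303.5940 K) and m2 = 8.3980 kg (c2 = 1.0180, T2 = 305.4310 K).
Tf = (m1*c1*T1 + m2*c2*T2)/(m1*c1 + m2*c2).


num = 5589.2948
den = 18.3587
Tf = 304.4494 K

304.4494 K


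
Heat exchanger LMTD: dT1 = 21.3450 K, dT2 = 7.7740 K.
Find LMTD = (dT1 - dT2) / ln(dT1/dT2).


dT1/dT2 = 2.7457
ln(dT1/dT2) = 1.0100
LMTD = 13.5710 / 1.0100 = 13.4362 K

13.4362 K


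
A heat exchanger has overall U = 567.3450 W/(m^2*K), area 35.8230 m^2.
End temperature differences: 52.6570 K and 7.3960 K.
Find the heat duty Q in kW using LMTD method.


LMTD = 23.0587 K
Q = 567.3450 * 35.8230 * 23.0587 = 468645.0496 W = 468.6450 kW

468.6450 kW


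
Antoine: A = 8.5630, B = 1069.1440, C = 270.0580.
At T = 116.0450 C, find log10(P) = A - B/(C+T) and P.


C+T = 386.1030
B/(C+T) = 2.7691
log10(P) = 8.5630 - 2.7691 = 5.7939
P = 10^5.7939 = 622208.2806 mmHg

622208.2806 mmHg


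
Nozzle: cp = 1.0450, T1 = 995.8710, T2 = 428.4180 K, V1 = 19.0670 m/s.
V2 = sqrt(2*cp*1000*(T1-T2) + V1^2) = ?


dT = 567.4530 K
2*cp*1000*dT = 1185976.7700
V1^2 = 363.5505
V2 = sqrt(1186340.3205) = 1089.1925 m/s

1089.1925 m/s


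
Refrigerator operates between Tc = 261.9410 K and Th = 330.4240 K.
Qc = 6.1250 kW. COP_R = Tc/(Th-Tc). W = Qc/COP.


COP = 261.9410 / 68.4830 = 3.8249
W = 6.1250 / 3.8249 = 1.6013 kW

COP = 3.8249, W = 1.6013 kW


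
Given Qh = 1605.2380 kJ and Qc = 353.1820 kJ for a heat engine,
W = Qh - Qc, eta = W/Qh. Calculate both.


W = 1605.2380 - 353.1820 = 1252.0560 kJ
eta = 1252.0560 / 1605.2380 = 0.7800 = 77.9982%

W = 1252.0560 kJ, eta = 77.9982%


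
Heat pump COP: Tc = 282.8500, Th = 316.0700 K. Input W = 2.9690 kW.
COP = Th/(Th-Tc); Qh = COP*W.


COP = 316.0700 / 33.2200 = 9.5144
Qh = 9.5144 * 2.9690 = 28.2484 kW

COP = 9.5144, Qh = 28.2484 kW


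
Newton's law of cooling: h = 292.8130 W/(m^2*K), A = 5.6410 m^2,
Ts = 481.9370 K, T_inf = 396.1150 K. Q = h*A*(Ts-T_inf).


dT = 85.8220 K
Q = 292.8130 * 5.6410 * 85.8220 = 141757.1865 W

141757.1865 W


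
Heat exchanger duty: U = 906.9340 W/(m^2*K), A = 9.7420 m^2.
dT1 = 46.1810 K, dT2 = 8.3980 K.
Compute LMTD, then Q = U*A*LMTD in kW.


LMTD = 22.1656 K
Q = 906.9340 * 9.7420 * 22.1656 = 195841.2462 W = 195.8412 kW

195.8412 kW


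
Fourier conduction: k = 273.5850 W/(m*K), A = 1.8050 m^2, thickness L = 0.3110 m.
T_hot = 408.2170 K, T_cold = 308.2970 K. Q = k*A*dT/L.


dT = 99.9200 K
Q = 273.5850 * 1.8050 * 99.9200 / 0.3110 = 158657.8355 W

158657.8355 W


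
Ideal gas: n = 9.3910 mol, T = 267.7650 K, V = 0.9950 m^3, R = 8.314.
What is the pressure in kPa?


P = nRT/V = 9.3910 * 8.314 * 267.7650 / 0.9950
= 20906.2274 / 0.9950 = 21011.2838 Pa = 21.0113 kPa

21.0113 kPa


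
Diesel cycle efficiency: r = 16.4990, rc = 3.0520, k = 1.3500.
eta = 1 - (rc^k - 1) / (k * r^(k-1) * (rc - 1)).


r^(k-1) = 2.6675
rc^k = 4.5101
eta = 0.5250 = 52.4991%

52.4991%


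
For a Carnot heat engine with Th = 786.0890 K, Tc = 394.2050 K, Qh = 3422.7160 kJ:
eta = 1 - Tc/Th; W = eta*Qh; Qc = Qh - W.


eta = 1 - 394.2050/786.0890 = 0.4985
W = 0.4985 * 3422.7160 = 1706.3051 kJ
Qc = 3422.7160 - 1706.3051 = 1716.4109 kJ

eta = 49.8524%, W = 1706.3051 kJ, Qc = 1716.4109 kJ


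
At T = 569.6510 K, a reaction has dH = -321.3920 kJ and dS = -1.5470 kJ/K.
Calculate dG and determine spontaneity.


T*dS = 569.6510 * -1.5470 = -881.2501 kJ
dG = -321.3920 + 881.2501 = 559.8581 kJ (non-spontaneous)

dG = 559.8581 kJ, non-spontaneous


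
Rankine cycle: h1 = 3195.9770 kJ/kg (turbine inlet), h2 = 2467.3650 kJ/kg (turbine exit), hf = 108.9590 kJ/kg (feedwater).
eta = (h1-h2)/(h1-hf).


W = 728.6120 kJ/kg
Q_in = 3087.0180 kJ/kg
eta = 0.2360 = 23.6025%

eta = 23.6025%


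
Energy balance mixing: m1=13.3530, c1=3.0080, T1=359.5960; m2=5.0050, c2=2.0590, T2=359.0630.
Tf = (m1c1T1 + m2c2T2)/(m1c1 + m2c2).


num = 18143.7198
den = 50.4711
Tf = 359.4872 K

359.4872 K


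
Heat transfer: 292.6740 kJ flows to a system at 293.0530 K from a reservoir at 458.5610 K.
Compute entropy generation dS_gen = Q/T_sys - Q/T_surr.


dS_sys = 292.6740/293.0530 = 0.9987 kJ/K
dS_surr = -292.6740/458.5610 = -0.6382 kJ/K
dS_gen = 0.9987 - 0.6382 = 0.3605 kJ/K (irreversible)

dS_gen = 0.3605 kJ/K, irreversible


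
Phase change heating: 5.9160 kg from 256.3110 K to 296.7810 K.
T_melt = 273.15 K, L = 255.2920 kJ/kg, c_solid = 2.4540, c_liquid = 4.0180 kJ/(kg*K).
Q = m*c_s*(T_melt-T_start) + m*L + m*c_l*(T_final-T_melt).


Q1 (sensible, solid) = 5.9160 * 2.4540 * 16.8390 = 244.4663 kJ
Q2 (latent) = 5.9160 * 255.2920 = 1510.3075 kJ
Q3 (sensible, liquid) = 5.9160 * 4.0180 * 23.6310 = 561.7204 kJ
Q_total = 2316.4942 kJ

2316.4942 kJ


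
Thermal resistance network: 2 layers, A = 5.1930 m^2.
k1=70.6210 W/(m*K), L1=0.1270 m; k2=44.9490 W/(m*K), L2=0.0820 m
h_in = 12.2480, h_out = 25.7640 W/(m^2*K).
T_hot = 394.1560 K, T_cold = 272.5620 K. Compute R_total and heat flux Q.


R_conv_in = 1/(12.2480*5.1930) = 0.0157
R_1 = 0.1270/(70.6210*5.1930) = 0.0003
R_2 = 0.0820/(44.9490*5.1930) = 0.0004
R_conv_out = 1/(25.7640*5.1930) = 0.0075
R_total = 0.0239 K/W
Q = 121.5940 / 0.0239 = 5088.8552 W

R_total = 0.0239 K/W, Q = 5088.8552 W


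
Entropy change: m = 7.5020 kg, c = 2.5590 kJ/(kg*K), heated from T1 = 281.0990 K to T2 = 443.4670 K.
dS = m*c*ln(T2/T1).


T2/T1 = 1.5776
ln(T2/T1) = 0.4559
dS = 7.5020 * 2.5590 * 0.4559 = 8.7525 kJ/K

8.7525 kJ/K


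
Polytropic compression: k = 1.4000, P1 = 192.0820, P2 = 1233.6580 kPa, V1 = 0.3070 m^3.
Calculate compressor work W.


(k-1)/k = 0.2857
(P2/P1)^exp = 1.7013
W = 3.5000 * 192.0820 * 0.3070 * (1.7013 - 1) = 144.7370 kJ

144.7370 kJ


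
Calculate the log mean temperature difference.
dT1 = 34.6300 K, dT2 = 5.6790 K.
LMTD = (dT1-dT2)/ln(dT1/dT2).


dT1/dT2 = 6.0979
ln(dT1/dT2) = 1.8079
LMTD = 28.9510 / 1.8079 = 16.0132 K

16.0132 K


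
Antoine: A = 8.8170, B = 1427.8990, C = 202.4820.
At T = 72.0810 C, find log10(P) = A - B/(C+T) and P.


C+T = 274.5630
B/(C+T) = 5.2006
log10(P) = 8.8170 - 5.2006 = 3.6164
P = 10^3.6164 = 4134.0501 mmHg

4134.0501 mmHg


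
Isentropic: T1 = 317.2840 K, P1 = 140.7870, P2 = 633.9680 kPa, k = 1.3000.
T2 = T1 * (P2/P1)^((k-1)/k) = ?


(k-1)/k = 0.2308
(P2/P1)^exp = 1.4152
T2 = 317.2840 * 1.4152 = 449.0110 K

449.0110 K


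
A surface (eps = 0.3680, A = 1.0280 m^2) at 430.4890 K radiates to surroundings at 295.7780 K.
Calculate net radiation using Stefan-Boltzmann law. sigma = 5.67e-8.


T^4 = 3.4344e+10
Tsurr^4 = 7.6536e+09
Q = 0.3680 * 5.67e-8 * 1.0280 * 2.6690e+10 = 572.5011 W

572.5011 W


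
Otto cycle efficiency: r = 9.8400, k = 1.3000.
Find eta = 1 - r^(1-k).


r^(k-1) = 1.9856
eta = 1 - 1/1.9856 = 0.4964 = 49.6382%

49.6382%


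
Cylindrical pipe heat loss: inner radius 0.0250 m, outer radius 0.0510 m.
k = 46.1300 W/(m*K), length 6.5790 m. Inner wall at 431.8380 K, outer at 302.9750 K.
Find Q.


dT = 128.8630 K
ln(ro/ri) = 0.7129
Q = 2*pi*46.1300*6.5790*128.8630 / 0.7129 = 344661.2754 W

344661.2754 W


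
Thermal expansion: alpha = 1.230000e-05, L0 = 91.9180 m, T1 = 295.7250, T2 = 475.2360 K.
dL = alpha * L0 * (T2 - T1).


dT = 179.5110 K
dL = 1.230000e-05 * 91.9180 * 179.5110 = 0.202954 m
L_final = 92.120954 m

dL = 0.202954 m


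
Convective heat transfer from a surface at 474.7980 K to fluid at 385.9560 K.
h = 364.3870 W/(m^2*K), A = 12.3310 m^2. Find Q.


dT = 88.8420 K
Q = 364.3870 * 12.3310 * 88.8420 = 399189.8582 W

399189.8582 W


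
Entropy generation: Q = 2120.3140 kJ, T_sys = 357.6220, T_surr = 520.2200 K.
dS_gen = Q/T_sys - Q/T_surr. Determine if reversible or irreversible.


dS_sys = 2120.3140/357.6220 = 5.9289 kJ/K
dS_surr = -2120.3140/520.2200 = -4.0758 kJ/K
dS_gen = 5.9289 - 4.0758 = 1.8531 kJ/K (irreversible)

dS_gen = 1.8531 kJ/K, irreversible


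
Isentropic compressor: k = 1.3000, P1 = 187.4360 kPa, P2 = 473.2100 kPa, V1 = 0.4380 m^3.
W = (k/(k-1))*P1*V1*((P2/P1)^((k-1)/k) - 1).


(k-1)/k = 0.2308
(P2/P1)^exp = 1.2383
W = 4.3333 * 187.4360 * 0.4380 * (1.2383 - 1) = 84.7656 kJ

84.7656 kJ


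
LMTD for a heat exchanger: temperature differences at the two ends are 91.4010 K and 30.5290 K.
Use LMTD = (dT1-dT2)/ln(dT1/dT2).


dT1/dT2 = 2.9939
ln(dT1/dT2) = 1.0966
LMTD = 60.8720 / 1.0966 = 55.5108 K

55.5108 K


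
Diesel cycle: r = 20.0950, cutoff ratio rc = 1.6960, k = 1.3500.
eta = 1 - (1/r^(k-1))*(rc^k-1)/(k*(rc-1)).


r^(k-1) = 2.8581
rc^k = 2.0404
eta = 0.6126 = 61.2568%

61.2568%


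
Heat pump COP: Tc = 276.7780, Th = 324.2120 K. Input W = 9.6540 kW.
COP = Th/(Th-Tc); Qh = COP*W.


COP = 324.2120 / 47.4340 = 6.8350
Qh = 6.8350 * 9.6540 = 65.9852 kW

COP = 6.8350, Qh = 65.9852 kW


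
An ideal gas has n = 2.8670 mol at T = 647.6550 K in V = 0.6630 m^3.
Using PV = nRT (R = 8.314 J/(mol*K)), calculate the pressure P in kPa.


P = nRT/V = 2.8670 * 8.314 * 647.6550 / 0.6630
= 15437.6587 / 0.6630 = 23284.5531 Pa = 23.2846 kPa

23.2846 kPa


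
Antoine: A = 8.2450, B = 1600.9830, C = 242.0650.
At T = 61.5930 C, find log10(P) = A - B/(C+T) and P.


C+T = 303.6580
B/(C+T) = 5.2723
log10(P) = 8.2450 - 5.2723 = 2.9727
P = 10^2.9727 = 939.0251 mmHg

939.0251 mmHg


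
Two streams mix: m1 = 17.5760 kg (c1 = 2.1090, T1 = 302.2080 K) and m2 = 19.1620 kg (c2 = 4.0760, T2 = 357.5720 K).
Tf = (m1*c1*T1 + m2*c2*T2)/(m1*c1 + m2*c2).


num = 39130.0959
den = 115.1721
Tf = 339.7533 K

339.7533 K


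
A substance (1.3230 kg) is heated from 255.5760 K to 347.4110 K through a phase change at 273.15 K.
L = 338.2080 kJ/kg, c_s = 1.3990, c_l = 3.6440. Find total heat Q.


Q1 (sensible, solid) = 1.3230 * 1.3990 * 17.5740 = 32.5273 kJ
Q2 (latent) = 1.3230 * 338.2080 = 447.4492 kJ
Q3 (sensible, liquid) = 1.3230 * 3.6440 * 74.2610 = 358.0132 kJ
Q_total = 837.9897 kJ

837.9897 kJ


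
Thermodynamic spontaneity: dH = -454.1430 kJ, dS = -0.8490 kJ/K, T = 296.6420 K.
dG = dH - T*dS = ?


T*dS = 296.6420 * -0.8490 = -251.8491 kJ
dG = -454.1430 + 251.8491 = -202.2939 kJ (spontaneous)

dG = -202.2939 kJ, spontaneous


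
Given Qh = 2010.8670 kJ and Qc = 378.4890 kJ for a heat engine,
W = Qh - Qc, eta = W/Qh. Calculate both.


W = 2010.8670 - 378.4890 = 1632.3780 kJ
eta = 1632.3780 / 2010.8670 = 0.8118 = 81.1778%

W = 1632.3780 kJ, eta = 81.1778%


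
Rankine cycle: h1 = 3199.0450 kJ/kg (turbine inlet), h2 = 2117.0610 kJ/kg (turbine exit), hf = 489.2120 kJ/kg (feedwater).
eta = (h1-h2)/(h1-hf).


W = 1081.9840 kJ/kg
Q_in = 2709.8330 kJ/kg
eta = 0.3993 = 39.9281%

eta = 39.9281%


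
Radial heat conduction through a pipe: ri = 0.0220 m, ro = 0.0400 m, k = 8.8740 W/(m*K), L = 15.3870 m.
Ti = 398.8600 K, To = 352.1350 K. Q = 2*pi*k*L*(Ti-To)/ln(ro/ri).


dT = 46.7250 K
ln(ro/ri) = 0.5978
Q = 2*pi*8.8740*15.3870*46.7250 / 0.5978 = 67053.2397 W

67053.2397 W


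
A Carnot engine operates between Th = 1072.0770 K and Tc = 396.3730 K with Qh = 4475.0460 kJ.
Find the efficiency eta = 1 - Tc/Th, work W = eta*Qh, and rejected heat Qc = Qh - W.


eta = 1 - 396.3730/1072.0770 = 0.6303
W = 0.6303 * 4475.0460 = 2820.5124 kJ
Qc = 4475.0460 - 2820.5124 = 1654.5336 kJ

eta = 63.0276%, W = 2820.5124 kJ, Qc = 1654.5336 kJ


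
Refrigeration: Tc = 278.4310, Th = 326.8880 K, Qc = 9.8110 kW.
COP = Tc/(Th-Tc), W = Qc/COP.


COP = 278.4310 / 48.4570 = 5.7459
W = 9.8110 / 5.7459 = 1.7075 kW

COP = 5.7459, W = 1.7075 kW


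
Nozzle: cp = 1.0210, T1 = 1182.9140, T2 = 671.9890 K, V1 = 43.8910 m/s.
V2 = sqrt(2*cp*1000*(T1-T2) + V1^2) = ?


dT = 510.9250 K
2*cp*1000*dT = 1043308.8500
V1^2 = 1926.4199
V2 = sqrt(1045235.2699) = 1022.3675 m/s

1022.3675 m/s


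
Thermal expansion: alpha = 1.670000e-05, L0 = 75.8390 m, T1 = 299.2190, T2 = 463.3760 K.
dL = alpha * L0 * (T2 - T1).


dT = 164.1570 K
dL = 1.670000e-05 * 75.8390 * 164.1570 = 0.207907 m
L_final = 76.046907 m

dL = 0.207907 m


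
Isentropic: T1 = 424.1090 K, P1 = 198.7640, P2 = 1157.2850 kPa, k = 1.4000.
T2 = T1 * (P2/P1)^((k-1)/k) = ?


(k-1)/k = 0.2857
(P2/P1)^exp = 1.6542
T2 = 424.1090 * 1.6542 = 701.5817 K

701.5817 K


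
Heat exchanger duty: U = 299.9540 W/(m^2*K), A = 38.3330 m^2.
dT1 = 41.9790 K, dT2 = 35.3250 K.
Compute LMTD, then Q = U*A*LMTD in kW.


LMTD = 38.5564 K
Q = 299.9540 * 38.3330 * 38.5564 = 443326.2128 W = 443.3262 kW

443.3262 kW


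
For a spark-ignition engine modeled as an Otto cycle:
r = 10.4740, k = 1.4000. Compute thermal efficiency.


r^(k-1) = 2.5589
eta = 1 - 1/2.5589 = 0.6092 = 60.9200%

60.9200%


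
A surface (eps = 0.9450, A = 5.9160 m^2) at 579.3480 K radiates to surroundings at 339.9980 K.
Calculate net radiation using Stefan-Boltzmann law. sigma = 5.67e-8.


T^4 = 1.1266e+11
Tsurr^4 = 1.3363e+10
Q = 0.9450 * 5.67e-8 * 5.9160 * 9.9294e+10 = 31474.9963 W

31474.9963 W


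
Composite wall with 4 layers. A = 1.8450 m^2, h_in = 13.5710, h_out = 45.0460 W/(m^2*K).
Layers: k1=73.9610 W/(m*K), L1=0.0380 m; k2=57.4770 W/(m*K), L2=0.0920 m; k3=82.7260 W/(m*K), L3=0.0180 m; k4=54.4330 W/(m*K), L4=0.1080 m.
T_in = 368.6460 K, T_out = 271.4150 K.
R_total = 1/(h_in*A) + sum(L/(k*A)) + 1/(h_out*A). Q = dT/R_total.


R_conv_in = 1/(13.5710*1.8450) = 0.0399
R_1 = 0.0380/(73.9610*1.8450) = 0.0003
R_2 = 0.0920/(57.4770*1.8450) = 0.0009
R_3 = 0.0180/(82.7260*1.8450) = 0.0001
R_4 = 0.1080/(54.4330*1.8450) = 0.0011
R_conv_out = 1/(45.0460*1.8450) = 0.0120
R_total = 0.0543 K/W
Q = 97.2310 / 0.0543 = 1790.2926 W

R_total = 0.0543 K/W, Q = 1790.2926 W


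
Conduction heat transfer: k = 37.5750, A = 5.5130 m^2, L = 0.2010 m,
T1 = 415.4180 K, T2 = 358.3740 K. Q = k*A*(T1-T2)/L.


dT = 57.0440 K
Q = 37.5750 * 5.5130 * 57.0440 / 0.2010 = 58789.6528 W

58789.6528 W


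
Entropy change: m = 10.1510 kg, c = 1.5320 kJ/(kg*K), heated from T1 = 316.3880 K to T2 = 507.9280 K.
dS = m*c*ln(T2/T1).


T2/T1 = 1.6054
ln(T2/T1) = 0.4734
dS = 10.1510 * 1.5320 * 0.4734 = 7.3615 kJ/K

7.3615 kJ/K


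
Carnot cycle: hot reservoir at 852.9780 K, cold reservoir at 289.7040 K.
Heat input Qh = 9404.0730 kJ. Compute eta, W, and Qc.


eta = 1 - 289.7040/852.9780 = 0.6604
W = 0.6604 * 9404.0730 = 6210.0896 kJ
Qc = 9404.0730 - 6210.0896 = 3193.9834 kJ

eta = 66.0362%, W = 6210.0896 kJ, Qc = 3193.9834 kJ


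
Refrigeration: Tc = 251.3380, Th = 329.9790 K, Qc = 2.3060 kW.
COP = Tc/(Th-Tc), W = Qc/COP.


COP = 251.3380 / 78.6410 = 3.1960
W = 2.3060 / 3.1960 = 0.7215 kW

COP = 3.1960, W = 0.7215 kW


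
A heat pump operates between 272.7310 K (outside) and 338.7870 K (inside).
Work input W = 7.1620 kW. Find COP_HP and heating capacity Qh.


COP = 338.7870 / 66.0560 = 5.1288
Qh = 5.1288 * 7.1620 = 36.7324 kW

COP = 5.1288, Qh = 36.7324 kW


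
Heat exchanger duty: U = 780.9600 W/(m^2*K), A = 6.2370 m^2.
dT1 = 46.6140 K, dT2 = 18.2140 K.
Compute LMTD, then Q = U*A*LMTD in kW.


LMTD = 30.2221 K
Q = 780.9600 * 6.2370 * 30.2221 = 147207.1291 W = 147.2071 kW

147.2071 kW


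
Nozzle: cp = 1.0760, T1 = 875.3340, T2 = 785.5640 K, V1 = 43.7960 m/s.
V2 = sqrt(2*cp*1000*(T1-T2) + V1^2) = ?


dT = 89.7700 K
2*cp*1000*dT = 193185.0400
V1^2 = 1918.0896
V2 = sqrt(195103.1296) = 441.7048 m/s

441.7048 m/s


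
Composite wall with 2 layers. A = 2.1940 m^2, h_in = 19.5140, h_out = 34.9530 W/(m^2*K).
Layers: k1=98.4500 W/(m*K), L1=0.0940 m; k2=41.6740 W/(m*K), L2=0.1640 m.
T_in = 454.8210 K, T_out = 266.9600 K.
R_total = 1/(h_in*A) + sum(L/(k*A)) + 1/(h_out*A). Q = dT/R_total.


R_conv_in = 1/(19.5140*2.1940) = 0.0234
R_1 = 0.0940/(98.4500*2.1940) = 0.0004
R_2 = 0.1640/(41.6740*2.1940) = 0.0018
R_conv_out = 1/(34.9530*2.1940) = 0.0130
R_total = 0.0386 K/W
Q = 187.8610 / 0.0386 = 4863.6025 W

R_total = 0.0386 K/W, Q = 4863.6025 W


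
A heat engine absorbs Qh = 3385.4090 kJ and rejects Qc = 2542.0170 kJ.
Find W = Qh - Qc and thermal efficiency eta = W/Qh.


W = 3385.4090 - 2542.0170 = 843.3920 kJ
eta = 843.3920 / 3385.4090 = 0.2491 = 24.9126%

W = 843.3920 kJ, eta = 24.9126%


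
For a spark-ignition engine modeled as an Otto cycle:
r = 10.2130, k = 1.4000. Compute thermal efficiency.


r^(k-1) = 2.5332
eta = 1 - 1/2.5332 = 0.6052 = 60.5235%

60.5235%


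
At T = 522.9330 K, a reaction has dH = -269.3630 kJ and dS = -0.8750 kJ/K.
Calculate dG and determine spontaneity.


T*dS = 522.9330 * -0.8750 = -457.5664 kJ
dG = -269.3630 + 457.5664 = 188.2034 kJ (non-spontaneous)

dG = 188.2034 kJ, non-spontaneous


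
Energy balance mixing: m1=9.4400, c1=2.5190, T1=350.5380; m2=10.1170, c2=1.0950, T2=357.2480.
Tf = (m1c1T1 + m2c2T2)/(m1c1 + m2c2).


num = 12293.2037
den = 34.8575
Tf = 352.6705 K

352.6705 K


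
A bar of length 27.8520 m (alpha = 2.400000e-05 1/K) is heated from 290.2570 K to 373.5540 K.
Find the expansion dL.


dT = 83.2970 K
dL = 2.400000e-05 * 27.8520 * 83.2970 = 0.055680 m
L_final = 27.907680 m

dL = 0.055680 m


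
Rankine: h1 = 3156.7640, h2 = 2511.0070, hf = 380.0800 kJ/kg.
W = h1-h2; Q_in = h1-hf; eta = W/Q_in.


W = 645.7570 kJ/kg
Q_in = 2776.6840 kJ/kg
eta = 0.2326 = 23.2564%

eta = 23.2564%


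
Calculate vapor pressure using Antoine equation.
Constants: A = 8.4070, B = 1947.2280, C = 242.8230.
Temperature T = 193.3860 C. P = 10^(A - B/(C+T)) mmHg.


C+T = 436.2090
B/(C+T) = 4.4640
log10(P) = 8.4070 - 4.4640 = 3.9430
P = 10^3.9430 = 8770.4238 mmHg

8770.4238 mmHg


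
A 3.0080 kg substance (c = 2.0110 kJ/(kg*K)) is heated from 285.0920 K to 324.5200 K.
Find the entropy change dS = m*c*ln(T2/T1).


T2/T1 = 1.1383
ln(T2/T1) = 0.1295
dS = 3.0080 * 2.0110 * 0.1295 = 0.7836 kJ/K

0.7836 kJ/K


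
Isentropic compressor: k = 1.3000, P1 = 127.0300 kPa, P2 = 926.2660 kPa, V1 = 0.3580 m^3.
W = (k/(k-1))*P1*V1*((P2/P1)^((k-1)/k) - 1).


(k-1)/k = 0.2308
(P2/P1)^exp = 1.5817
W = 4.3333 * 127.0300 * 0.3580 * (1.5817 - 1) = 114.6263 kJ

114.6263 kJ


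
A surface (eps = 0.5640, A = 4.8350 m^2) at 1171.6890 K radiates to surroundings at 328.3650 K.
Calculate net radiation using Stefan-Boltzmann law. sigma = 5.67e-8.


T^4 = 1.8847e+12
Tsurr^4 = 1.1626e+10
Q = 0.5640 * 5.67e-8 * 4.8350 * 1.8731e+12 = 289614.8453 W

289614.8453 W


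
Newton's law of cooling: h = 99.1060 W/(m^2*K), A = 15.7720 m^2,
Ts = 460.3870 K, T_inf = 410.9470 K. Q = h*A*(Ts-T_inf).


dT = 49.4400 K
Q = 99.1060 * 15.7720 * 49.4400 = 77279.6557 W

77279.6557 W


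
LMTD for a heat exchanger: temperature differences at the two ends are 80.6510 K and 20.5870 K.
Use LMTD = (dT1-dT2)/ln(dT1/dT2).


dT1/dT2 = 3.9176
ln(dT1/dT2) = 1.3655
LMTD = 60.0640 / 1.3655 = 43.9877 K

43.9877 K


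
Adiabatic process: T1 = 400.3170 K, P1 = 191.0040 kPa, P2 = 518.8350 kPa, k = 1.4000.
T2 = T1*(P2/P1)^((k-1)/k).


(k-1)/k = 0.2857
(P2/P1)^exp = 1.3304
T2 = 400.3170 * 1.3304 = 532.5989 K

532.5989 K


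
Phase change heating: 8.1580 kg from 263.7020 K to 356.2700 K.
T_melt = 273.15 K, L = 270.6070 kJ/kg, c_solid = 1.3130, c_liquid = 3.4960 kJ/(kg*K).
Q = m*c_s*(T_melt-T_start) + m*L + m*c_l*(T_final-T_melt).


Q1 (sensible, solid) = 8.1580 * 1.3130 * 9.4480 = 101.2018 kJ
Q2 (latent) = 8.1580 * 270.6070 = 2207.6119 kJ
Q3 (sensible, liquid) = 8.1580 * 3.4960 * 83.1200 = 2370.6130 kJ
Q_total = 4679.4267 kJ

4679.4267 kJ


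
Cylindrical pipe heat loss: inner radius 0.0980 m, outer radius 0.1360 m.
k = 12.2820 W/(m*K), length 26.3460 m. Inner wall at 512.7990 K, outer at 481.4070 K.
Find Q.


dT = 31.3920 K
ln(ro/ri) = 0.3277
Q = 2*pi*12.2820*26.3460*31.3920 / 0.3277 = 194770.3671 W

194770.3671 W


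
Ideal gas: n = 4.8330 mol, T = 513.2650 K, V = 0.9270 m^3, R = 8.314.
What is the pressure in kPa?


P = nRT/V = 4.8330 * 8.314 * 513.2650 / 0.9270
= 20623.7894 / 0.9270 = 22247.8850 Pa = 22.2479 kPa

22.2479 kPa


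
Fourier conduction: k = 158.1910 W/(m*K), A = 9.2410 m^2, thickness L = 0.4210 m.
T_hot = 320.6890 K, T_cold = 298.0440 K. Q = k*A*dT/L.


dT = 22.6450 K
Q = 158.1910 * 9.2410 * 22.6450 / 0.4210 = 78630.4880 W

78630.4880 W


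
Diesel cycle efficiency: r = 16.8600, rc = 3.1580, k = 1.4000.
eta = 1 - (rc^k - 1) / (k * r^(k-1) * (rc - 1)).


r^(k-1) = 3.0956
rc^k = 5.0024
eta = 0.5720 = 57.2047%

57.2047%


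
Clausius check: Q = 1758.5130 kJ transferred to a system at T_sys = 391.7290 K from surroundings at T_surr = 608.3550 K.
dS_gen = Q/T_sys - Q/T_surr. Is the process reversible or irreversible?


dS_sys = 1758.5130/391.7290 = 4.4891 kJ/K
dS_surr = -1758.5130/608.3550 = -2.8906 kJ/K
dS_gen = 4.4891 - 2.8906 = 1.5985 kJ/K (irreversible)

dS_gen = 1.5985 kJ/K, irreversible


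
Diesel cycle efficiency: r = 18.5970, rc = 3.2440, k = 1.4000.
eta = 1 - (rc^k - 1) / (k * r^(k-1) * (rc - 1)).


r^(k-1) = 3.2194
rc^k = 5.1941
eta = 0.5853 = 58.5319%

58.5319%


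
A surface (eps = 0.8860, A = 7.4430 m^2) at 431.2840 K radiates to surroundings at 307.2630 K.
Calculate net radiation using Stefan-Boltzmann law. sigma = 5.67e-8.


T^4 = 3.4598e+10
Tsurr^4 = 8.9134e+09
Q = 0.8860 * 5.67e-8 * 7.4430 * 2.5685e+10 = 9603.7675 W

9603.7675 W


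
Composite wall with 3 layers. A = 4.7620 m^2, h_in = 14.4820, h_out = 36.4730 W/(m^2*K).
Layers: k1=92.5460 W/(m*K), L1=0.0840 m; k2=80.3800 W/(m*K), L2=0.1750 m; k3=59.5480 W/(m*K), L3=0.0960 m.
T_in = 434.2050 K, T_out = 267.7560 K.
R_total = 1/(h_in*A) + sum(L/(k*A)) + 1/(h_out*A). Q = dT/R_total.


R_conv_in = 1/(14.4820*4.7620) = 0.0145
R_1 = 0.0840/(92.5460*4.7620) = 0.0002
R_2 = 0.1750/(80.3800*4.7620) = 0.0005
R_3 = 0.0960/(59.5480*4.7620) = 0.0003
R_conv_out = 1/(36.4730*4.7620) = 0.0058
R_total = 0.0212 K/W
Q = 166.4490 / 0.0212 = 7834.9662 W

R_total = 0.0212 K/W, Q = 7834.9662 W


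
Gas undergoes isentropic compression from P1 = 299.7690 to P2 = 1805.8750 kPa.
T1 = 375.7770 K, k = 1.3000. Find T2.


(k-1)/k = 0.2308
(P2/P1)^exp = 1.5135
T2 = 375.7770 * 1.5135 = 568.7316 K

568.7316 K


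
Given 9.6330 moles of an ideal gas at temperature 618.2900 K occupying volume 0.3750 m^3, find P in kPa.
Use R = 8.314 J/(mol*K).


P = nRT/V = 9.6330 * 8.314 * 618.2900 / 0.3750
= 49518.0807 / 0.3750 = 132048.2151 Pa = 132.0482 kPa

132.0482 kPa


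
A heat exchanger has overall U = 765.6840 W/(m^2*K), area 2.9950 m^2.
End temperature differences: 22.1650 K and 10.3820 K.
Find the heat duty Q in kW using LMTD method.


LMTD = 15.5358 K
Q = 765.6840 * 2.9950 * 15.5358 = 35627.1034 W = 35.6271 kW

35.6271 kW


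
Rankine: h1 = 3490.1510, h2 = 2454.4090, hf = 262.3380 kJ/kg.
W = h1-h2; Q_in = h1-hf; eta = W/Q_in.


W = 1035.7420 kJ/kg
Q_in = 3227.8130 kJ/kg
eta = 0.3209 = 32.0880%

eta = 32.0880%


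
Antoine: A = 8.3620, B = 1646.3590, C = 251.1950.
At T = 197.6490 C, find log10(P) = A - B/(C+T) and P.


C+T = 448.8440
B/(C+T) = 3.6680
log10(P) = 8.3620 - 3.6680 = 4.6940
P = 10^4.6940 = 49431.2695 mmHg

49431.2695 mmHg


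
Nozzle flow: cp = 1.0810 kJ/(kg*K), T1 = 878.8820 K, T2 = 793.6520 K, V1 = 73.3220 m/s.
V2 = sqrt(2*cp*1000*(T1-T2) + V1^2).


dT = 85.2300 K
2*cp*1000*dT = 184267.2600
V1^2 = 5376.1157
V2 = sqrt(189643.3757) = 435.4806 m/s

435.4806 m/s


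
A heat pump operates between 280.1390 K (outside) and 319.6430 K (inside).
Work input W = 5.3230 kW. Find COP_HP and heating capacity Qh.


COP = 319.6430 / 39.5040 = 8.0914
Qh = 8.0914 * 5.3230 = 43.0706 kW

COP = 8.0914, Qh = 43.0706 kW


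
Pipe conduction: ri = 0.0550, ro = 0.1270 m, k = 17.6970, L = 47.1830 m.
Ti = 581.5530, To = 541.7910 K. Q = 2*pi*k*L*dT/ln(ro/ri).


dT = 39.7620 K
ln(ro/ri) = 0.8369
Q = 2*pi*17.6970*47.1830*39.7620 / 0.8369 = 249277.8246 W

249277.8246 W


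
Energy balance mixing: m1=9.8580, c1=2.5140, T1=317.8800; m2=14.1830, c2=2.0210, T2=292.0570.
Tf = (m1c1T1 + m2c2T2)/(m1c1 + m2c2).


num = 16249.4998
den = 53.4469
Tf = 304.0310 K

304.0310 K


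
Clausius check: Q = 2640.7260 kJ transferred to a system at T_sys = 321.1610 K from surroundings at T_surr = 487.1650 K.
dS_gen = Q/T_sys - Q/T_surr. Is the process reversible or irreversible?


dS_sys = 2640.7260/321.1610 = 8.2224 kJ/K
dS_surr = -2640.7260/487.1650 = -5.4206 kJ/K
dS_gen = 8.2224 - 5.4206 = 2.8018 kJ/K (irreversible)

dS_gen = 2.8018 kJ/K, irreversible


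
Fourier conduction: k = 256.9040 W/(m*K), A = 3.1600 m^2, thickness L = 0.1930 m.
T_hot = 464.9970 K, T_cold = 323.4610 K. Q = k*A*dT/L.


dT = 141.5360 K
Q = 256.9040 * 3.1600 * 141.5360 / 0.1930 = 595343.4195 W

595343.4195 W


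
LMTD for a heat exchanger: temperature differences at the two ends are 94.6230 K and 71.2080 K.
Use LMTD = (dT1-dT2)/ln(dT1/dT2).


dT1/dT2 = 1.3288
ln(dT1/dT2) = 0.2843
LMTD = 23.4150 / 0.2843 = 82.3615 K

82.3615 K


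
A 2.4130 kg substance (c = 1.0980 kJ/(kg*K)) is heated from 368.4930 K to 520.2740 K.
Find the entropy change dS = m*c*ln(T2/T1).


T2/T1 = 1.4119
ln(T2/T1) = 0.3449
dS = 2.4130 * 1.0980 * 0.3449 = 0.9139 kJ/K

0.9139 kJ/K


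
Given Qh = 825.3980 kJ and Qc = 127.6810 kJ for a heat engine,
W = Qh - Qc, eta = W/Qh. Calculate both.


W = 825.3980 - 127.6810 = 697.7170 kJ
eta = 697.7170 / 825.3980 = 0.8453 = 84.5310%

W = 697.7170 kJ, eta = 84.5310%


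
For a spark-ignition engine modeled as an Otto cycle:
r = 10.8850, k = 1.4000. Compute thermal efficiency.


r^(k-1) = 2.5986
eta = 1 - 1/2.5986 = 0.6152 = 61.5170%

61.5170%


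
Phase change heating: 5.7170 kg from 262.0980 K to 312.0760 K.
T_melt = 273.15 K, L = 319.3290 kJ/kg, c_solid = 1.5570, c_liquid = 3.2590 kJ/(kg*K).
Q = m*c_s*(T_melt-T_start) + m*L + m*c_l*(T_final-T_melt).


Q1 (sensible, solid) = 5.7170 * 1.5570 * 11.0520 = 98.3779 kJ
Q2 (latent) = 5.7170 * 319.3290 = 1825.6039 kJ
Q3 (sensible, liquid) = 5.7170 * 3.2590 * 38.9260 = 725.2577 kJ
Q_total = 2649.2395 kJ

2649.2395 kJ


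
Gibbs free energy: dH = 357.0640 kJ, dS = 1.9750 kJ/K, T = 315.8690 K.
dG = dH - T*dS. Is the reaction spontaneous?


T*dS = 315.8690 * 1.9750 = 623.8413 kJ
dG = 357.0640 - 623.8413 = -266.7773 kJ (spontaneous)

dG = -266.7773 kJ, spontaneous


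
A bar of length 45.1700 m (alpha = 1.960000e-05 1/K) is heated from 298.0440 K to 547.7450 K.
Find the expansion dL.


dT = 249.7010 K
dL = 1.960000e-05 * 45.1700 * 249.7010 = 0.221068 m
L_final = 45.391068 m

dL = 0.221068 m


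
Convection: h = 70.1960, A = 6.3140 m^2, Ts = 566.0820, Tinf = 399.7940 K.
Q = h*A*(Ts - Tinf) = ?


dT = 166.2880 K
Q = 70.1960 * 6.3140 * 166.2880 = 73701.7590 W

73701.7590 W
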